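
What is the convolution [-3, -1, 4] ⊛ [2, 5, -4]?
y[0] = -3×2 = -6; y[1] = -3×5 + -1×2 = -17; y[2] = -3×-4 + -1×5 + 4×2 = 15; y[3] = -1×-4 + 4×5 = 24; y[4] = 4×-4 = -16

[-6, -17, 15, 24, -16]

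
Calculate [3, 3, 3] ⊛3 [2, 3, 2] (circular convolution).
Use y[k] = Σ_j a[j]·b[(k-j) mod 3]. y[0] = 3×2 + 3×2 + 3×3 = 21; y[1] = 3×3 + 3×2 + 3×2 = 21; y[2] = 3×2 + 3×3 + 3×2 = 21. Result: [21, 21, 21]

[21, 21, 21]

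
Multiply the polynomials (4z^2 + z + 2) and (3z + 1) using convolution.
Ascending coefficients: a = [2, 1, 4], b = [1, 3]. c[0] = 2×1 = 2; c[1] = 2×3 + 1×1 = 7; c[2] = 1×3 + 4×1 = 7; c[3] = 4×3 = 12. Result coefficients: [2, 7, 7, 12] → 12z^3 + 7z^2 + 7z + 2

12z^3 + 7z^2 + 7z + 2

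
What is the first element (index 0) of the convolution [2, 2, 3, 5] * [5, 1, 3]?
Use y[k] = Σ_i a[i]·b[k-i] at k=0. y[0] = 2×5 = 10

10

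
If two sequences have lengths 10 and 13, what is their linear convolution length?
Linear/full convolution length: m + n - 1 = 10 + 13 - 1 = 22

22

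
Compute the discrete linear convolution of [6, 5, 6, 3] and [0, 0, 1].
y[0] = 6×0 = 0; y[1] = 6×0 + 5×0 = 0; y[2] = 6×1 + 5×0 + 6×0 = 6; y[3] = 5×1 + 6×0 + 3×0 = 5; y[4] = 6×1 + 3×0 = 6; y[5] = 3×1 = 3

[0, 0, 6, 5, 6, 3]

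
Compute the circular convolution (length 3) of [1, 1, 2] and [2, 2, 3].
Use y[k] = Σ_j u[j]·v[(k-j) mod 3]. y[0] = 1×2 + 1×3 + 2×2 = 9; y[1] = 1×2 + 1×2 + 2×3 = 10; y[2] = 1×3 + 1×2 + 2×2 = 9. Result: [9, 10, 9]

[9, 10, 9]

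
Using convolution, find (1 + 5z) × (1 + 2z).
Ascending coefficients: a = [1, 5], b = [1, 2]. c[0] = 1×1 = 1; c[1] = 1×2 + 5×1 = 7; c[2] = 5×2 = 10. Result coefficients: [1, 7, 10] → 1 + 7z + 10z^2

1 + 7z + 10z^2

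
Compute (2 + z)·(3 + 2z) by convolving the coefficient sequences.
Ascending coefficients: a = [2, 1], b = [3, 2]. c[0] = 2×3 = 6; c[1] = 2×2 + 1×3 = 7; c[2] = 1×2 = 2. Result coefficients: [6, 7, 2] → 6 + 7z + 2z^2

6 + 7z + 2z^2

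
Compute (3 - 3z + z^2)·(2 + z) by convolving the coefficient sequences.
Ascending coefficients: a = [3, -3, 1], b = [2, 1]. c[0] = 3×2 = 6; c[1] = 3×1 + -3×2 = -3; c[2] = -3×1 + 1×2 = -1; c[3] = 1×1 = 1. Result coefficients: [6, -3, -1, 1] → 6 - 3z - z^2 + z^3

6 - 3z - z^2 + z^3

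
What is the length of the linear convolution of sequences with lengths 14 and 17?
Linear/full convolution length: m + n - 1 = 14 + 17 - 1 = 30

30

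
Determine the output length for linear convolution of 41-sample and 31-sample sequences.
Linear/full convolution length: m + n - 1 = 41 + 31 - 1 = 71

71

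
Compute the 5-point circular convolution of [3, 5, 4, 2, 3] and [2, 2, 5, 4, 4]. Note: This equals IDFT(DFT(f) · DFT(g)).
Either evaluate y[k] = Σ_j f[j]·g[(k-j) mod 5] directly, or use IDFT(DFT(f) · DFT(g)). y[0] = 3×2 + 5×4 + 4×4 + 2×5 + 3×2 = 58; y[1] = 3×2 + 5×2 + 4×4 + 2×4 + 3×5 = 55; y[2] = 3×5 + 5×2 + 4×2 + 2×4 + 3×4 = 53; y[3] = 3×4 + 5×5 + 4×2 + 2×2 + 3×4 = 61; y[4] = 3×4 + 5×4 + 4×5 + 2×2 + 3×2 = 62. Result: [58, 55, 53, 61, 62]

[58, 55, 53, 61, 62]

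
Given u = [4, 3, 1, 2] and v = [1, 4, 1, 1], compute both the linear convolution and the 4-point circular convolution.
Linear: y_lin[0] = 4×1 = 4; y_lin[1] = 4×4 + 3×1 = 19; y_lin[2] = 4×1 + 3×4 + 1×1 = 17; y_lin[3] = 4×1 + 3×1 + 1×4 + 2×1 = 13; y_lin[4] = 3×1 + 1×1 + 2×4 = 12; y_lin[5] = 1×1 + 2×1 = 3; y_lin[6] = 2×1 = 2 → [4, 19, 17, 13, 12, 3, 2]. Circular (length 4): y[0] = 4×1 + 3×1 + 1×1 + 2×4 = 16; y[1] = 4×4 + 3×1 + 1×1 + 2×1 = 22; y[2] = 4×1 + 3×4 + 1×1 + 2×1 = 19; y[3] = 4×1 + 3×1 + 1×4 + 2×1 = 13 → [16, 22, 19, 13]

Linear: [4, 19, 17, 13, 12, 3, 2], Circular: [16, 22, 19, 13]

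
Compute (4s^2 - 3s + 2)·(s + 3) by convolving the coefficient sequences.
Ascending coefficients: a = [2, -3, 4], b = [3, 1]. c[0] = 2×3 = 6; c[1] = 2×1 + -3×3 = -7; c[2] = -3×1 + 4×3 = 9; c[3] = 4×1 = 4. Result coefficients: [6, -7, 9, 4] → 4s^3 + 9s^2 - 7s + 6

4s^3 + 9s^2 - 7s + 6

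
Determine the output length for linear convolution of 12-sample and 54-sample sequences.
Linear/full convolution length: m + n - 1 = 12 + 54 - 1 = 65

65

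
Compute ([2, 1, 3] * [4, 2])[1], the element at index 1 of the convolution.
Use y[k] = Σ_i a[i]·b[k-i] at k=1. y[1] = 2×2 + 1×4 = 8

8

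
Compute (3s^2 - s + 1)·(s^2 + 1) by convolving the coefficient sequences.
Ascending coefficients: a = [1, -1, 3], b = [1, 0, 1]. c[0] = 1×1 = 1; c[1] = 1×0 + -1×1 = -1; c[2] = 1×1 + -1×0 + 3×1 = 4; c[3] = -1×1 + 3×0 = -1; c[4] = 3×1 = 3. Result coefficients: [1, -1, 4, -1, 3] → 3s^4 - s^3 + 4s^2 - s + 1

3s^4 - s^3 + 4s^2 - s + 1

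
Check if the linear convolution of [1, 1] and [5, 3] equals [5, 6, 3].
Recompute linear convolution of [1, 1] and [5, 3]: y[0] = 1×5 = 5; y[1] = 1×3 + 1×5 = 8; y[2] = 1×3 = 3 → [5, 8, 3]. Compare to given [5, 6, 3]: they differ at index 1: given 6, correct 8, so answer: No

No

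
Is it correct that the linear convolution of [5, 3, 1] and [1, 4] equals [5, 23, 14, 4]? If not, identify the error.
Recompute linear convolution of [5, 3, 1] and [1, 4]: y[0] = 5×1 = 5; y[1] = 5×4 + 3×1 = 23; y[2] = 3×4 + 1×1 = 13; y[3] = 1×4 = 4 → [5, 23, 13, 4]. Compare to given [5, 23, 14, 4]: they differ at index 2: given 14, correct 13, so answer: No

No. Error at index 2: given 14, correct 13.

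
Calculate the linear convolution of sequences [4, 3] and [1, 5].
y[0] = 4×1 = 4; y[1] = 4×5 + 3×1 = 23; y[2] = 3×5 = 15

[4, 23, 15]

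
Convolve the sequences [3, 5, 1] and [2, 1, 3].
y[0] = 3×2 = 6; y[1] = 3×1 + 5×2 = 13; y[2] = 3×3 + 5×1 + 1×2 = 16; y[3] = 5×3 + 1×1 = 16; y[4] = 1×3 = 3

[6, 13, 16, 16, 3]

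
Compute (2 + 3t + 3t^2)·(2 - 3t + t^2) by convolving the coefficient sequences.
Ascending coefficients: a = [2, 3, 3], b = [2, -3, 1]. c[0] = 2×2 = 4; c[1] = 2×-3 + 3×2 = 0; c[2] = 2×1 + 3×-3 + 3×2 = -1; c[3] = 3×1 + 3×-3 = -6; c[4] = 3×1 = 3. Result coefficients: [4, 0, -1, -6, 3] → 4 - t^2 - 6t^3 + 3t^4

4 - t^2 - 6t^3 + 3t^4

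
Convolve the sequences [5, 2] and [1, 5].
y[0] = 5×1 = 5; y[1] = 5×5 + 2×1 = 27; y[2] = 2×5 = 10

[5, 27, 10]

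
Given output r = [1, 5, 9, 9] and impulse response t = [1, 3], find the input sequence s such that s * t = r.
Deconvolve r=[1, 5, 9, 9] by t=[1, 3]. Since t[0]=1, solve forward: s[0] = r[0] / 1 = 1; s[1] = (r[1] - 1×3) / 1 = 2; s[2] = (r[2] - 2×3) / 1 = 3. So s = [1, 2, 3]. Check by forward convolution: r[0] = 1×1 = 1; r[1] = 1×3 + 2×1 = 5; r[2] = 2×3 + 3×1 = 9; r[3] = 3×3 = 9

[1, 2, 3]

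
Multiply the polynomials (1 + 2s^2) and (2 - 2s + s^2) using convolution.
Ascending coefficients: a = [1, 0, 2], b = [2, -2, 1]. c[0] = 1×2 = 2; c[1] = 1×-2 + 0×2 = -2; c[2] = 1×1 + 0×-2 + 2×2 = 5; c[3] = 0×1 + 2×-2 = -4; c[4] = 2×1 = 2. Result coefficients: [2, -2, 5, -4, 2] → 2 - 2s + 5s^2 - 4s^3 + 2s^4

2 - 2s + 5s^2 - 4s^3 + 2s^4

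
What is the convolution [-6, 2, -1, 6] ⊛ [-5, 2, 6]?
y[0] = -6×-5 = 30; y[1] = -6×2 + 2×-5 = -22; y[2] = -6×6 + 2×2 + -1×-5 = -27; y[3] = 2×6 + -1×2 + 6×-5 = -20; y[4] = -1×6 + 6×2 = 6; y[5] = 6×6 = 36

[30, -22, -27, -20, 6, 36]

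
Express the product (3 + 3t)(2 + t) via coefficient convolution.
Ascending coefficients: a = [3, 3], b = [2, 1]. c[0] = 3×2 = 6; c[1] = 3×1 + 3×2 = 9; c[2] = 3×1 = 3. Result coefficients: [6, 9, 3] → 6 + 9t + 3t^2

6 + 9t + 3t^2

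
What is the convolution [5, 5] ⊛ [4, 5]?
y[0] = 5×4 = 20; y[1] = 5×5 + 5×4 = 45; y[2] = 5×5 = 25

[20, 45, 25]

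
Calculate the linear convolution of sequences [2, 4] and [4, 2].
y[0] = 2×4 = 8; y[1] = 2×2 + 4×4 = 20; y[2] = 4×2 = 8

[8, 20, 8]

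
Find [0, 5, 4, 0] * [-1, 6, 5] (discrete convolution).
y[0] = 0×-1 = 0; y[1] = 0×6 + 5×-1 = -5; y[2] = 0×5 + 5×6 + 4×-1 = 26; y[3] = 5×5 + 4×6 + 0×-1 = 49; y[4] = 4×5 + 0×6 = 20; y[5] = 0×5 = 0

[0, -5, 26, 49, 20, 0]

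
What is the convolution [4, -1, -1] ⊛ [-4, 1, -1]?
y[0] = 4×-4 = -16; y[1] = 4×1 + -1×-4 = 8; y[2] = 4×-1 + -1×1 + -1×-4 = -1; y[3] = -1×-1 + -1×1 = 0; y[4] = -1×-1 = 1

[-16, 8, -1, 0, 1]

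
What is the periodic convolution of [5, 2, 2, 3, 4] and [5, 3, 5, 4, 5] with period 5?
Use y[k] = Σ_j u[j]·v[(k-j) mod 5]. y[0] = 5×5 + 2×5 + 2×4 + 3×5 + 4×3 = 70; y[1] = 5×3 + 2×5 + 2×5 + 3×4 + 4×5 = 67; y[2] = 5×5 + 2×3 + 2×5 + 3×5 + 4×4 = 72; y[3] = 5×4 + 2×5 + 2×3 + 3×5 + 4×5 = 71; y[4] = 5×5 + 2×4 + 2×5 + 3×3 + 4×5 = 72. Result: [70, 67, 72, 71, 72]

[70, 67, 72, 71, 72]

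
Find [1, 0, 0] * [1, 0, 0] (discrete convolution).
y[0] = 1×1 = 1; y[1] = 1×0 + 0×1 = 0; y[2] = 1×0 + 0×0 + 0×1 = 0; y[3] = 0×0 + 0×0 = 0; y[4] = 0×0 = 0

[1, 0, 0, 0, 0]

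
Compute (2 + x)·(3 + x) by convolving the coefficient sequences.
Ascending coefficients: a = [2, 1], b = [3, 1]. c[0] = 2×3 = 6; c[1] = 2×1 + 1×3 = 5; c[2] = 1×1 = 1. Result coefficients: [6, 5, 1] → 6 + 5x + x^2

6 + 5x + x^2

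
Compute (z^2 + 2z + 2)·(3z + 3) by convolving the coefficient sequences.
Ascending coefficients: a = [2, 2, 1], b = [3, 3]. c[0] = 2×3 = 6; c[1] = 2×3 + 2×3 = 12; c[2] = 2×3 + 1×3 = 9; c[3] = 1×3 = 3. Result coefficients: [6, 12, 9, 3] → 3z^3 + 9z^2 + 12z + 6

3z^3 + 9z^2 + 12z + 6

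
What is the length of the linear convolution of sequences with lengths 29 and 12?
Linear/full convolution length: m + n - 1 = 29 + 12 - 1 = 40

40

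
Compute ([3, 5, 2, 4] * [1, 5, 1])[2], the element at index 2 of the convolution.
Use y[k] = Σ_i a[i]·b[k-i] at k=2. y[2] = 3×1 + 5×5 + 2×1 = 30

30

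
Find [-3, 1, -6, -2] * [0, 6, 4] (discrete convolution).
y[0] = -3×0 = 0; y[1] = -3×6 + 1×0 = -18; y[2] = -3×4 + 1×6 + -6×0 = -6; y[3] = 1×4 + -6×6 + -2×0 = -32; y[4] = -6×4 + -2×6 = -36; y[5] = -2×4 = -8

[0, -18, -6, -32, -36, -8]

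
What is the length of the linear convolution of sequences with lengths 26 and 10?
Linear/full convolution length: m + n - 1 = 26 + 10 - 1 = 35

35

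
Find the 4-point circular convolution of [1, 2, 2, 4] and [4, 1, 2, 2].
Use y[k] = Σ_j s[j]·t[(k-j) mod 4]. y[0] = 1×4 + 2×2 + 2×2 + 4×1 = 16; y[1] = 1×1 + 2×4 + 2×2 + 4×2 = 21; y[2] = 1×2 + 2×1 + 2×4 + 4×2 = 20; y[3] = 1×2 + 2×2 + 2×1 + 4×4 = 24. Result: [16, 21, 20, 24]

[16, 21, 20, 24]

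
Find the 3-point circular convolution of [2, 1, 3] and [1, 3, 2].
Use y[k] = Σ_j s[j]·t[(k-j) mod 3]. y[0] = 2×1 + 1×2 + 3×3 = 13; y[1] = 2×3 + 1×1 + 3×2 = 13; y[2] = 2×2 + 1×3 + 3×1 = 10. Result: [13, 13, 10]

[13, 13, 10]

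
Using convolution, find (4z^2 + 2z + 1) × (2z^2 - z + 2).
Ascending coefficients: a = [1, 2, 4], b = [2, -1, 2]. c[0] = 1×2 = 2; c[1] = 1×-1 + 2×2 = 3; c[2] = 1×2 + 2×-1 + 4×2 = 8; c[3] = 2×2 + 4×-1 = 0; c[4] = 4×2 = 8. Result coefficients: [2, 3, 8, 0, 8] → 8z^4 + 8z^2 + 3z + 2

8z^4 + 8z^2 + 3z + 2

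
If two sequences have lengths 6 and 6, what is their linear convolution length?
Linear/full convolution length: m + n - 1 = 6 + 6 - 1 = 11

11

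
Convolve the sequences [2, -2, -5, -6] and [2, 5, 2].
y[0] = 2×2 = 4; y[1] = 2×5 + -2×2 = 6; y[2] = 2×2 + -2×5 + -5×2 = -16; y[3] = -2×2 + -5×5 + -6×2 = -41; y[4] = -5×2 + -6×5 = -40; y[5] = -6×2 = -12

[4, 6, -16, -41, -40, -12]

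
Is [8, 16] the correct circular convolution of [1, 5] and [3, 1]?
Recompute circular convolution of [1, 5] and [3, 1]: y[0] = 1×3 + 5×1 = 8; y[1] = 1×1 + 5×3 = 16 → [8, 16]. Given [8, 16] matches, so answer: Yes

Yes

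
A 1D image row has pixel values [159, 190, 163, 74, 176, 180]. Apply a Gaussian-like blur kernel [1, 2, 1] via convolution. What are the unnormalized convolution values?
Convolve image row [159, 190, 163, 74, 176, 180] with kernel [1, 2, 1]: y[0] = 159×1 = 159; y[1] = 159×2 + 190×1 = 508; y[2] = 159×1 + 190×2 + 163×1 = 702; y[3] = 190×1 + 163×2 + 74×1 = 590; y[4] = 163×1 + 74×2 + 176×1 = 487; y[5] = 74×1 + 176×2 + 180×1 = 606; y[6] = 176×1 + 180×2 = 536; y[7] = 180×1 = 180 → [159, 508, 702, 590, 487, 606, 536, 180]. Normalization factor = sum(kernel) = 4.

[159, 508, 702, 590, 487, 606, 536, 180]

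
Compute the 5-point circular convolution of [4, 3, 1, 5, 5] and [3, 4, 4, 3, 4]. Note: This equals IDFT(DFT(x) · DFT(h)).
Either evaluate y[k] = Σ_j x[j]·h[(k-j) mod 5] directly, or use IDFT(DFT(x) · DFT(h)). y[0] = 4×3 + 3×4 + 1×3 + 5×4 + 5×4 = 67; y[1] = 4×4 + 3×3 + 1×4 + 5×3 + 5×4 = 64; y[2] = 4×4 + 3×4 + 1×3 + 5×4 + 5×3 = 66; y[3] = 4×3 + 3×4 + 1×4 + 5×3 + 5×4 = 63; y[4] = 4×4 + 3×3 + 1×4 + 5×4 + 5×3 = 64. Result: [67, 64, 66, 63, 64]

[67, 64, 66, 63, 64]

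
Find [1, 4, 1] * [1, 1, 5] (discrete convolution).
y[0] = 1×1 = 1; y[1] = 1×1 + 4×1 = 5; y[2] = 1×5 + 4×1 + 1×1 = 10; y[3] = 4×5 + 1×1 = 21; y[4] = 1×5 = 5

[1, 5, 10, 21, 5]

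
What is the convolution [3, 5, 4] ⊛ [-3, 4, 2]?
y[0] = 3×-3 = -9; y[1] = 3×4 + 5×-3 = -3; y[2] = 3×2 + 5×4 + 4×-3 = 14; y[3] = 5×2 + 4×4 = 26; y[4] = 4×2 = 8

[-9, -3, 14, 26, 8]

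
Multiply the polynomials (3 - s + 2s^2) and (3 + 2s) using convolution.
Ascending coefficients: a = [3, -1, 2], b = [3, 2]. c[0] = 3×3 = 9; c[1] = 3×2 + -1×3 = 3; c[2] = -1×2 + 2×3 = 4; c[3] = 2×2 = 4. Result coefficients: [9, 3, 4, 4] → 9 + 3s + 4s^2 + 4s^3

9 + 3s + 4s^2 + 4s^3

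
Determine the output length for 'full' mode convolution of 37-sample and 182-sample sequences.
Linear/full convolution length: m + n - 1 = 37 + 182 - 1 = 218

218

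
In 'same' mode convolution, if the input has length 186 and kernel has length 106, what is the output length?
'Same' mode returns an output with the same length as the input: 186

186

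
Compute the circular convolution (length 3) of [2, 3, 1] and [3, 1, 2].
Use y[k] = Σ_j f[j]·g[(k-j) mod 3]. y[0] = 2×3 + 3×2 + 1×1 = 13; y[1] = 2×1 + 3×3 + 1×2 = 13; y[2] = 2×2 + 3×1 + 1×3 = 10. Result: [13, 13, 10]

[13, 13, 10]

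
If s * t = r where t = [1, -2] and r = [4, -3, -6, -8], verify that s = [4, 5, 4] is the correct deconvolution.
Forward-compute [4, 5, 4] * [1, -2]: r[0] = 4×1 = 4; r[1] = 4×-2 + 5×1 = -3; r[2] = 5×-2 + 4×1 = -6; r[3] = 4×-2 = -8 → [4, -3, -6, -8]. Matches given r = [4, -3, -6, -8], so verified.

Verified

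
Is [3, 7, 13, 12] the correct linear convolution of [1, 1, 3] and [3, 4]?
Recompute linear convolution of [1, 1, 3] and [3, 4]: y[0] = 1×3 = 3; y[1] = 1×4 + 1×3 = 7; y[2] = 1×4 + 3×3 = 13; y[3] = 3×4 = 12 → [3, 7, 13, 12]. Given [3, 7, 13, 12] matches, so answer: Yes

Yes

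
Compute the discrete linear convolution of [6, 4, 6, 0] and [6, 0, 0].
y[0] = 6×6 = 36; y[1] = 6×0 + 4×6 = 24; y[2] = 6×0 + 4×0 + 6×6 = 36; y[3] = 4×0 + 6×0 + 0×6 = 0; y[4] = 6×0 + 0×0 = 0; y[5] = 0×0 = 0

[36, 24, 36, 0, 0, 0]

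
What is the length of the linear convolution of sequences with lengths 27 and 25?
Linear/full convolution length: m + n - 1 = 27 + 25 - 1 = 51

51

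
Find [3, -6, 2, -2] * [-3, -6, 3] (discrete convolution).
y[0] = 3×-3 = -9; y[1] = 3×-6 + -6×-3 = 0; y[2] = 3×3 + -6×-6 + 2×-3 = 39; y[3] = -6×3 + 2×-6 + -2×-3 = -24; y[4] = 2×3 + -2×-6 = 18; y[5] = -2×3 = -6

[-9, 0, 39, -24, 18, -6]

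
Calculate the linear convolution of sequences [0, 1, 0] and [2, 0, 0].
y[0] = 0×2 = 0; y[1] = 0×0 + 1×2 = 2; y[2] = 0×0 + 1×0 + 0×2 = 0; y[3] = 1×0 + 0×0 = 0; y[4] = 0×0 = 0

[0, 2, 0, 0, 0]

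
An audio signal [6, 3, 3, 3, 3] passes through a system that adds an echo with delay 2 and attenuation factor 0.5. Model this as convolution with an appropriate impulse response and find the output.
Direct-path + delayed-attenuated-path model → impulse response h = [1, 0, 0.5] (1 at lag 0, 0.5 at lag 2). Output y[n] = x[n] + 0.5·x[n - 2] (with x[n] = 0 outside 0..4): y[0] = 6 + 0.5×0 = 6; y[1] = 3 + 0.5×0 = 3; y[2] = 3 + 0.5×6 = 6.0; y[3] = 3 + 0.5×3 = 4.5; y[4] = 3 + 0.5×3 = 4.5; y[5] = 0 + 0.5×3 = 1.5; y[6] = 0 + 0.5×3 = 1.5. So y = [6, 3, 6.0, 4.5, 4.5, 1.5, 1.5]

[6, 3, 6.0, 4.5, 4.5, 1.5, 1.5]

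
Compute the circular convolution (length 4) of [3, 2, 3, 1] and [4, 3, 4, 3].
Use y[k] = Σ_j a[j]·b[(k-j) mod 4]. y[0] = 3×4 + 2×3 + 3×4 + 1×3 = 33; y[1] = 3×3 + 2×4 + 3×3 + 1×4 = 30; y[2] = 3×4 + 2×3 + 3×4 + 1×3 = 33; y[3] = 3×3 + 2×4 + 3×3 + 1×4 = 30. Result: [33, 30, 33, 30]

[33, 30, 33, 30]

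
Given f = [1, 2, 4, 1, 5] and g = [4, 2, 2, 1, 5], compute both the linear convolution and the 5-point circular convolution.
Linear: y_lin[0] = 1×4 = 4; y_lin[1] = 1×2 + 2×4 = 10; y_lin[2] = 1×2 + 2×2 + 4×4 = 22; y_lin[3] = 1×1 + 2×2 + 4×2 + 1×4 = 17; y_lin[4] = 1×5 + 2×1 + 4×2 + 1×2 + 5×4 = 37; y_lin[5] = 2×5 + 4×1 + 1×2 + 5×2 = 26; y_lin[6] = 4×5 + 1×1 + 5×2 = 31; y_lin[7] = 1×5 + 5×1 = 10; y_lin[8] = 5×5 = 25 → [4, 10, 22, 17, 37, 26, 31, 10, 25]. Circular (length 5): y[0] = 1×4 + 2×5 + 4×1 + 1×2 + 5×2 = 30; y[1] = 1×2 + 2×4 + 4×5 + 1×1 + 5×2 = 41; y[2] = 1×2 + 2×2 + 4×4 + 1×5 + 5×1 = 32; y[3] = 1×1 + 2×2 + 4×2 + 1×4 + 5×5 = 42; y[4] = 1×5 + 2×1 + 4×2 + 1×2 + 5×4 = 37 → [30, 41, 32, 42, 37]

Linear: [4, 10, 22, 17, 37, 26, 31, 10, 25], Circular: [30, 41, 32, 42, 37]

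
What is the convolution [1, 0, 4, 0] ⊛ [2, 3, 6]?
y[0] = 1×2 = 2; y[1] = 1×3 + 0×2 = 3; y[2] = 1×6 + 0×3 + 4×2 = 14; y[3] = 0×6 + 4×3 + 0×2 = 12; y[4] = 4×6 + 0×3 = 24; y[5] = 0×6 = 0

[2, 3, 14, 12, 24, 0]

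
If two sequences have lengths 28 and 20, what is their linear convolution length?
Linear/full convolution length: m + n - 1 = 28 + 20 - 1 = 47

47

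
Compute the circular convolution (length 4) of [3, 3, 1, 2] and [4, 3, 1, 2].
Use y[k] = Σ_j s[j]·t[(k-j) mod 4]. y[0] = 3×4 + 3×2 + 1×1 + 2×3 = 25; y[1] = 3×3 + 3×4 + 1×2 + 2×1 = 25; y[2] = 3×1 + 3×3 + 1×4 + 2×2 = 20; y[3] = 3×2 + 3×1 + 1×3 + 2×4 = 20. Result: [25, 25, 20, 20]

[25, 25, 20, 20]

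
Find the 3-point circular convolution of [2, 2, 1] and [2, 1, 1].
Use y[k] = Σ_j a[j]·b[(k-j) mod 3]. y[0] = 2×2 + 2×1 + 1×1 = 7; y[1] = 2×1 + 2×2 + 1×1 = 7; y[2] = 2×1 + 2×1 + 1×2 = 6. Result: [7, 7, 6]

[7, 7, 6]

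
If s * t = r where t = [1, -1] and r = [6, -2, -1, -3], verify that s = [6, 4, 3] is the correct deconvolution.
Forward-compute [6, 4, 3] * [1, -1]: r[0] = 6×1 = 6; r[1] = 6×-1 + 4×1 = -2; r[2] = 4×-1 + 3×1 = -1; r[3] = 3×-1 = -3 → [6, -2, -1, -3]. Matches given r = [6, -2, -1, -3], so verified.

Verified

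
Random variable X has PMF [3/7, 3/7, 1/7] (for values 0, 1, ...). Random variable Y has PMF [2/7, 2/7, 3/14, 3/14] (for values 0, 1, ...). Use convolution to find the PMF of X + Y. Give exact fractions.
P(X+Y=k) = Σ_i P(X=i)·P(Y=k-i) — a convolution of [3/7, 3/7, 1/7] and [2/7, 2/7, 3/14, 3/14]. P(X+Y=0) = (3/7)×(2/7) = 6/49; P(X+Y=1) = (3/7)×(2/7) + (3/7)×(2/7) = 6/49 + 6/49 = 12/49; P(X+Y=2) = (3/7)×(3/14) + (3/7)×(2/7) + (1/7)×(2/7) = 9/98 + 6/49 + 2/49 = 25/98; P(X+Y=3) = (3/7)×(3/14) + (3/7)×(3/14) + (1/7)×(2/7) = 9/98 + 9/98 + 2/49 = 11/49; P(X+Y=4) = (3/7)×(3/14) + (1/7)×(3/14) = 9/98 + 3/98 = 6/49; P(X+Y=5) = (1/7)×(3/14) = 3/98. PMF: [6/49, 12/49, 25/98, 11/49, 6/49, 3/98] (sums to 1 ✓)

[6/49, 12/49, 25/98, 11/49, 6/49, 3/98]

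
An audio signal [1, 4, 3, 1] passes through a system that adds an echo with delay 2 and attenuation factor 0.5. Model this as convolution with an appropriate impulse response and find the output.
Direct-path + delayed-attenuated-path model → impulse response h = [1, 0, 0.5] (1 at lag 0, 0.5 at lag 2). Output y[n] = x[n] + 0.5·x[n - 2] (with x[n] = 0 outside 0..3): y[0] = 1 + 0.5×0 = 1; y[1] = 4 + 0.5×0 = 4; y[2] = 3 + 0.5×1 = 3.5; y[3] = 1 + 0.5×4 = 3.0; y[4] = 0 + 0.5×3 = 1.5; y[5] = 0 + 0.5×1 = 0.5. So y = [1, 4, 3.5, 3.0, 1.5, 0.5]

[1, 4, 3.5, 3.0, 1.5, 0.5]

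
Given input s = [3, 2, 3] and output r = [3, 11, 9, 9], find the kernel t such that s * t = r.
Output length 4 = len(s) + len(t) - 1 ⇒ len(t) = 2. Solve t forward using t[k] = (r[k] - Σ_{i≥1} s[i]·t[k-i]) / s[0]: t[0] = r[0] / s[0] = 3 / 3 = 1; t[1] = (r[1] - 2×1) / s[0] = (11 - 2×1) / 3 = 3. So t = [1, 3]. Forward-check [3, 2, 3] * [1, 3]: r[0] = 3×1 = 3; r[1] = 3×3 + 2×1 = 11; r[2] = 2×3 + 3×1 = 9; r[3] = 3×3 = 9 → [3, 11, 9, 9] ✓

[1, 3]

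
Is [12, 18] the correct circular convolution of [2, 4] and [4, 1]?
Recompute circular convolution of [2, 4] and [4, 1]: y[0] = 2×4 + 4×1 = 12; y[1] = 2×1 + 4×4 = 18 → [12, 18]. Given [12, 18] matches, so answer: Yes

Yes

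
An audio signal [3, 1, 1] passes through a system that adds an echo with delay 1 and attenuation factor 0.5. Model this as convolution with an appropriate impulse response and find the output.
Direct-path + delayed-attenuated-path model → impulse response h = [1, 0.5] (1 at lag 0, 0.5 at lag 1). Output y[n] = x[n] + 0.5·x[n - 1] (with x[n] = 0 outside 0..2): y[0] = 3 + 0.5×0 = 3; y[1] = 1 + 0.5×3 = 2.5; y[2] = 1 + 0.5×1 = 1.5; y[3] = 0 + 0.5×1 = 0.5. So y = [3, 2.5, 1.5, 0.5]

[3, 2.5, 1.5, 0.5]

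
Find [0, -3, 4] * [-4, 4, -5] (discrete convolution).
y[0] = 0×-4 = 0; y[1] = 0×4 + -3×-4 = 12; y[2] = 0×-5 + -3×4 + 4×-4 = -28; y[3] = -3×-5 + 4×4 = 31; y[4] = 4×-5 = -20

[0, 12, -28, 31, -20]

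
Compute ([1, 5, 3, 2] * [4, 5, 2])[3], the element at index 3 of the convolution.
Use y[k] = Σ_i a[i]·b[k-i] at k=3. y[3] = 5×2 + 3×5 + 2×4 = 33

33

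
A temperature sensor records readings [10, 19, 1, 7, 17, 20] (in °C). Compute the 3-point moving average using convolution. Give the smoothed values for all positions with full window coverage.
3-point moving average kernel = [1, 1, 1]. Apply in 'valid' mode (full window coverage): avg[0] = (10 + 19 + 1) / 3 = 10.0; avg[1] = (19 + 1 + 7) / 3 = 9.0; avg[2] = (1 + 7 + 17) / 3 = 8.33; avg[3] = (7 + 17 + 20) / 3 = 14.67. Smoothed values: [10.0, 9.0, 8.33, 14.67]

[10.0, 9.0, 8.33, 14.67]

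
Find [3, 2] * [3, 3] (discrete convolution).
y[0] = 3×3 = 9; y[1] = 3×3 + 2×3 = 15; y[2] = 2×3 = 6

[9, 15, 6]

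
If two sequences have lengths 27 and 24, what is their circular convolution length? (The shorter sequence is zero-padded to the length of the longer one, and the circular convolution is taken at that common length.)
Circular convolution (zero-padding the shorter input) has length max(m, n) = max(27, 24) = 27

27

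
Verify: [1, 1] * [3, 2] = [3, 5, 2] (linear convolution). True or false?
Recompute linear convolution of [1, 1] and [3, 2]: y[0] = 1×3 = 3; y[1] = 1×2 + 1×3 = 5; y[2] = 1×2 = 2 → [3, 5, 2]. Given [3, 5, 2] matches, so answer: Yes

Yes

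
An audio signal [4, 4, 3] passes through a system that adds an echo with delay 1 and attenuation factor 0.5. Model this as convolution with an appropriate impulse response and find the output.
Direct-path + delayed-attenuated-path model → impulse response h = [1, 0.5] (1 at lag 0, 0.5 at lag 1). Output y[n] = x[n] + 0.5·x[n - 1] (with x[n] = 0 outside 0..2): y[0] = 4 + 0.5×0 = 4; y[1] = 4 + 0.5×4 = 6.0; y[2] = 3 + 0.5×4 = 5.0; y[3] = 0 + 0.5×3 = 1.5. So y = [4, 6.0, 5.0, 1.5]

[4, 6.0, 5.0, 1.5]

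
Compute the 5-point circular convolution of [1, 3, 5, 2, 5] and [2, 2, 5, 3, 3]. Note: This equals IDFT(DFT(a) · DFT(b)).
Either evaluate y[k] = Σ_j a[j]·b[(k-j) mod 5] directly, or use IDFT(DFT(a) · DFT(b)). y[0] = 1×2 + 3×3 + 5×3 + 2×5 + 5×2 = 46; y[1] = 1×2 + 3×2 + 5×3 + 2×3 + 5×5 = 54; y[2] = 1×5 + 3×2 + 5×2 + 2×3 + 5×3 = 42; y[3] = 1×3 + 3×5 + 5×2 + 2×2 + 5×3 = 47; y[4] = 1×3 + 3×3 + 5×5 + 2×2 + 5×2 = 51. Result: [46, 54, 42, 47, 51]

[46, 54, 42, 47, 51]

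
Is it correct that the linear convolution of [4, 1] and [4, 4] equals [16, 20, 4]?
Recompute linear convolution of [4, 1] and [4, 4]: y[0] = 4×4 = 16; y[1] = 4×4 + 1×4 = 20; y[2] = 1×4 = 4 → [16, 20, 4]. Given [16, 20, 4] matches, so answer: Yes

Yes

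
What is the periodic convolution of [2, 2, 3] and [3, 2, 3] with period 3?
Use y[k] = Σ_j x[j]·h[(k-j) mod 3]. y[0] = 2×3 + 2×3 + 3×2 = 18; y[1] = 2×2 + 2×3 + 3×3 = 19; y[2] = 2×3 + 2×2 + 3×3 = 19. Result: [18, 19, 19]

[18, 19, 19]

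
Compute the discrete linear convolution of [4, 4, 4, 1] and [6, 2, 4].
y[0] = 4×6 = 24; y[1] = 4×2 + 4×6 = 32; y[2] = 4×4 + 4×2 + 4×6 = 48; y[3] = 4×4 + 4×2 + 1×6 = 30; y[4] = 4×4 + 1×2 = 18; y[5] = 1×4 = 4

[24, 32, 48, 30, 18, 4]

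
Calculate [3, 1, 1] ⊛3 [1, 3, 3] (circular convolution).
Use y[k] = Σ_j f[j]·g[(k-j) mod 3]. y[0] = 3×1 + 1×3 + 1×3 = 9; y[1] = 3×3 + 1×1 + 1×3 = 13; y[2] = 3×3 + 1×3 + 1×1 = 13. Result: [9, 13, 13]

[9, 13, 13]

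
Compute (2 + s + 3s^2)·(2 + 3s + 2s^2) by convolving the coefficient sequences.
Ascending coefficients: a = [2, 1, 3], b = [2, 3, 2]. c[0] = 2×2 = 4; c[1] = 2×3 + 1×2 = 8; c[2] = 2×2 + 1×3 + 3×2 = 13; c[3] = 1×2 + 3×3 = 11; c[4] = 3×2 = 6. Result coefficients: [4, 8, 13, 11, 6] → 4 + 8s + 13s^2 + 11s^3 + 6s^4

4 + 8s + 13s^2 + 11s^3 + 6s^4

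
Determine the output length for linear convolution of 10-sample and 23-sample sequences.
Linear/full convolution length: m + n - 1 = 10 + 23 - 1 = 32

32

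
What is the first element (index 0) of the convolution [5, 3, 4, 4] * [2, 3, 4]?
Use y[k] = Σ_i a[i]·b[k-i] at k=0. y[0] = 5×2 = 10

10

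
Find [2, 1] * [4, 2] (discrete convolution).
y[0] = 2×4 = 8; y[1] = 2×2 + 1×4 = 8; y[2] = 1×2 = 2

[8, 8, 2]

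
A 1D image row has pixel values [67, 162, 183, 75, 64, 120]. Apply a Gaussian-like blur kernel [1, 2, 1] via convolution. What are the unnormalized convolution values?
Convolve image row [67, 162, 183, 75, 64, 120] with kernel [1, 2, 1]: y[0] = 67×1 = 67; y[1] = 67×2 + 162×1 = 296; y[2] = 67×1 + 162×2 + 183×1 = 574; y[3] = 162×1 + 183×2 + 75×1 = 603; y[4] = 183×1 + 75×2 + 64×1 = 397; y[5] = 75×1 + 64×2 + 120×1 = 323; y[6] = 64×1 + 120×2 = 304; y[7] = 120×1 = 120 → [67, 296, 574, 603, 397, 323, 304, 120]. Normalization factor = sum(kernel) = 4.

[67, 296, 574, 603, 397, 323, 304, 120]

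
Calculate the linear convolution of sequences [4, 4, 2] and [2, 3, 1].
y[0] = 4×2 = 8; y[1] = 4×3 + 4×2 = 20; y[2] = 4×1 + 4×3 + 2×2 = 20; y[3] = 4×1 + 2×3 = 10; y[4] = 2×1 = 2

[8, 20, 20, 10, 2]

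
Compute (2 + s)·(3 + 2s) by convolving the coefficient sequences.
Ascending coefficients: a = [2, 1], b = [3, 2]. c[0] = 2×3 = 6; c[1] = 2×2 + 1×3 = 7; c[2] = 1×2 = 2. Result coefficients: [6, 7, 2] → 6 + 7s + 2s^2

6 + 7s + 2s^2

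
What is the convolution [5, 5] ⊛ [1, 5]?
y[0] = 5×1 = 5; y[1] = 5×5 + 5×1 = 30; y[2] = 5×5 = 25

[5, 30, 25]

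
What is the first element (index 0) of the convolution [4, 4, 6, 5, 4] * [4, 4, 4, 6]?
Use y[k] = Σ_i a[i]·b[k-i] at k=0. y[0] = 4×4 = 16

16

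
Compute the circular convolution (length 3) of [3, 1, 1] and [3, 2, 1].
Use y[k] = Σ_j a[j]·b[(k-j) mod 3]. y[0] = 3×3 + 1×1 + 1×2 = 12; y[1] = 3×2 + 1×3 + 1×1 = 10; y[2] = 3×1 + 1×2 + 1×3 = 8. Result: [12, 10, 8]

[12, 10, 8]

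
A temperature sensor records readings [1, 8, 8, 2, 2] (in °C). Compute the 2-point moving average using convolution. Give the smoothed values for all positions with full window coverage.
2-point moving average kernel = [1, 1]. Apply in 'valid' mode (full window coverage): avg[0] = (1 + 8) / 2 = 4.5; avg[1] = (8 + 8) / 2 = 8.0; avg[2] = (8 + 2) / 2 = 5.0; avg[3] = (2 + 2) / 2 = 2.0. Smoothed values: [4.5, 8.0, 5.0, 2.0]

[4.5, 8.0, 5.0, 2.0]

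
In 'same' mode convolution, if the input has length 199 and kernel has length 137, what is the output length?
'Same' mode returns an output with the same length as the input: 199

199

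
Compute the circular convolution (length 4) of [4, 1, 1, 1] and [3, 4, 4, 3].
Use y[k] = Σ_j a[j]·b[(k-j) mod 4]. y[0] = 4×3 + 1×3 + 1×4 + 1×4 = 23; y[1] = 4×4 + 1×3 + 1×3 + 1×4 = 26; y[2] = 4×4 + 1×4 + 1×3 + 1×3 = 26; y[3] = 4×3 + 1×4 + 1×4 + 1×3 = 23. Result: [23, 26, 26, 23]

[23, 26, 26, 23]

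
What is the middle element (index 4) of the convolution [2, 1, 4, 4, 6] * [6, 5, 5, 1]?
Use y[k] = Σ_i a[i]·b[k-i] at k=4. y[4] = 1×1 + 4×5 + 4×5 + 6×6 = 77

77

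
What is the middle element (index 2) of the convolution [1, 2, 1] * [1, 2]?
Use y[k] = Σ_i a[i]·b[k-i] at k=2. y[2] = 2×2 + 1×1 = 5

5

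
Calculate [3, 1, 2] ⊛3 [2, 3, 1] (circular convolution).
Use y[k] = Σ_j s[j]·t[(k-j) mod 3]. y[0] = 3×2 + 1×1 + 2×3 = 13; y[1] = 3×3 + 1×2 + 2×1 = 13; y[2] = 3×1 + 1×3 + 2×2 = 10. Result: [13, 13, 10]

[13, 13, 10]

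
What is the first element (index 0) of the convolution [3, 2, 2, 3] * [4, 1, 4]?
Use y[k] = Σ_i a[i]·b[k-i] at k=0. y[0] = 3×4 = 12

12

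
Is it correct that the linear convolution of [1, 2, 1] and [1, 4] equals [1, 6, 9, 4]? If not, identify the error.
Recompute linear convolution of [1, 2, 1] and [1, 4]: y[0] = 1×1 = 1; y[1] = 1×4 + 2×1 = 6; y[2] = 2×4 + 1×1 = 9; y[3] = 1×4 = 4 → [1, 6, 9, 4]. Given [1, 6, 9, 4] matches, so answer: Yes

Yes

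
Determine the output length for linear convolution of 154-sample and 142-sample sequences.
Linear/full convolution length: m + n - 1 = 154 + 142 - 1 = 295

295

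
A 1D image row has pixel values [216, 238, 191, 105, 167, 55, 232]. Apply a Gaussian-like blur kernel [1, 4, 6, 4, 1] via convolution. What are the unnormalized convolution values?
Convolve image row [216, 238, 191, 105, 167, 55, 232] with kernel [1, 4, 6, 4, 1]: y[0] = 216×1 = 216; y[1] = 216×4 + 238×1 = 1102; y[2] = 216×6 + 238×4 + 191×1 = 2439; y[3] = 216×4 + 238×6 + 191×4 + 105×1 = 3161; y[4] = 216×1 + 238×4 + 191×6 + 105×4 + 167×1 = 2901; y[5] = 238×1 + 191×4 + 105×6 + 167×4 + 55×1 = 2355; y[6] = 191×1 + 105×4 + 167×6 + 55×4 + 232×1 = 2065; y[7] = 105×1 + 167×4 + 55×6 + 232×4 = 2031; y[8] = 167×1 + 55×4 + 232×6 = 1779; y[9] = 55×1 + 232×4 = 983; y[10] = 232×1 = 232 → [216, 1102, 2439, 3161, 2901, 2355, 2065, 2031, 1779, 983, 232]. Normalization factor = sum(kernel) = 16.

[216, 1102, 2439, 3161, 2901, 2355, 2065, 2031, 1779, 983, 232]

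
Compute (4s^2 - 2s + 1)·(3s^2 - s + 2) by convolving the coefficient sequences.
Ascending coefficients: a = [1, -2, 4], b = [2, -1, 3]. c[0] = 1×2 = 2; c[1] = 1×-1 + -2×2 = -5; c[2] = 1×3 + -2×-1 + 4×2 = 13; c[3] = -2×3 + 4×-1 = -10; c[4] = 4×3 = 12. Result coefficients: [2, -5, 13, -10, 12] → 12s^4 - 10s^3 + 13s^2 - 5s + 2

12s^4 - 10s^3 + 13s^2 - 5s + 2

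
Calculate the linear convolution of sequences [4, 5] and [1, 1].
y[0] = 4×1 = 4; y[1] = 4×1 + 5×1 = 9; y[2] = 5×1 = 5

[4, 9, 5]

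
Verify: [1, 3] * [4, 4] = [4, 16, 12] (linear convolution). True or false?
Recompute linear convolution of [1, 3] and [4, 4]: y[0] = 1×4 = 4; y[1] = 1×4 + 3×4 = 16; y[2] = 3×4 = 12 → [4, 16, 12]. Given [4, 16, 12] matches, so answer: Yes

Yes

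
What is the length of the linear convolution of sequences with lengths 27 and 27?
Linear/full convolution length: m + n - 1 = 27 + 27 - 1 = 53

53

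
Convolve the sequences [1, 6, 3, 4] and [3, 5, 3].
y[0] = 1×3 = 3; y[1] = 1×5 + 6×3 = 23; y[2] = 1×3 + 6×5 + 3×3 = 42; y[3] = 6×3 + 3×5 + 4×3 = 45; y[4] = 3×3 + 4×5 = 29; y[5] = 4×3 = 12

[3, 23, 42, 45, 29, 12]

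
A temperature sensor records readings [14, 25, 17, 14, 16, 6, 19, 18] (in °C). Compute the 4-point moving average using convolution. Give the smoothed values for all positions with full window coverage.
4-point moving average kernel = [1, 1, 1, 1]. Apply in 'valid' mode (full window coverage): avg[0] = (14 + 25 + 17 + 14) / 4 = 17.5; avg[1] = (25 + 17 + 14 + 16) / 4 = 18.0; avg[2] = (17 + 14 + 16 + 6) / 4 = 13.25; avg[3] = (14 + 16 + 6 + 19) / 4 = 13.75; avg[4] = (16 + 6 + 19 + 18) / 4 = 14.75. Smoothed values: [17.5, 18.0, 13.25, 13.75, 14.75]

[17.5, 18.0, 13.25, 13.75, 14.75]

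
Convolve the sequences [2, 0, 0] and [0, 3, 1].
y[0] = 2×0 = 0; y[1] = 2×3 + 0×0 = 6; y[2] = 2×1 + 0×3 + 0×0 = 2; y[3] = 0×1 + 0×3 = 0; y[4] = 0×1 = 0

[0, 6, 2, 0, 0]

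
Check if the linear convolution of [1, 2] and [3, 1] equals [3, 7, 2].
Recompute linear convolution of [1, 2] and [3, 1]: y[0] = 1×3 = 3; y[1] = 1×1 + 2×3 = 7; y[2] = 2×1 = 2 → [3, 7, 2]. Given [3, 7, 2] matches, so answer: Yes

Yes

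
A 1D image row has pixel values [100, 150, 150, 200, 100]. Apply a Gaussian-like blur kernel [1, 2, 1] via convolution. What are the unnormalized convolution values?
Convolve image row [100, 150, 150, 200, 100] with kernel [1, 2, 1]: y[0] = 100×1 = 100; y[1] = 100×2 + 150×1 = 350; y[2] = 100×1 + 150×2 + 150×1 = 550; y[3] = 150×1 + 150×2 + 200×1 = 650; y[4] = 150×1 + 200×2 + 100×1 = 650; y[5] = 200×1 + 100×2 = 400; y[6] = 100×1 = 100 → [100, 350, 550, 650, 650, 400, 100]. Normalization factor = sum(kernel) = 4.

[100, 350, 550, 650, 650, 400, 100]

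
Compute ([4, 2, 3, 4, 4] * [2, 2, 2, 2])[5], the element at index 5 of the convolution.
Use y[k] = Σ_i a[i]·b[k-i] at k=5. y[5] = 3×2 + 4×2 + 4×2 = 22

22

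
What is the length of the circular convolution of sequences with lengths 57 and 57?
Circular convolution (zero-padding the shorter input) has length max(m, n) = max(57, 57) = 57

57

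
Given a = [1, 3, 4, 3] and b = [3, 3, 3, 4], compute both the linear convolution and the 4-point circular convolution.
Linear: y_lin[0] = 1×3 = 3; y_lin[1] = 1×3 + 3×3 = 12; y_lin[2] = 1×3 + 3×3 + 4×3 = 24; y_lin[3] = 1×4 + 3×3 + 4×3 + 3×3 = 34; y_lin[4] = 3×4 + 4×3 + 3×3 = 33; y_lin[5] = 4×4 + 3×3 = 25; y_lin[6] = 3×4 = 12 → [3, 12, 24, 34, 33, 25, 12]. Circular (length 4): y[0] = 1×3 + 3×4 + 4×3 + 3×3 = 36; y[1] = 1×3 + 3×3 + 4×4 + 3×3 = 37; y[2] = 1×3 + 3×3 + 4×3 + 3×4 = 36; y[3] = 1×4 + 3×3 + 4×3 + 3×3 = 34 → [36, 37, 36, 34]

Linear: [3, 12, 24, 34, 33, 25, 12], Circular: [36, 37, 36, 34]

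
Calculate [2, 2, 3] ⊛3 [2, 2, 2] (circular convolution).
Use y[k] = Σ_j u[j]·v[(k-j) mod 3]. y[0] = 2×2 + 2×2 + 3×2 = 14; y[1] = 2×2 + 2×2 + 3×2 = 14; y[2] = 2×2 + 2×2 + 3×2 = 14. Result: [14, 14, 14]

[14, 14, 14]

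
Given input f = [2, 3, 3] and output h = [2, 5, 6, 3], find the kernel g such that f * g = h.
Output length 4 = len(f) + len(g) - 1 ⇒ len(g) = 2. Solve g forward using g[k] = (h[k] - Σ_{i≥1} f[i]·g[k-i]) / f[0]: g[0] = h[0] / f[0] = 2 / 2 = 1; g[1] = (h[1] - 3×1) / f[0] = (5 - 3×1) / 2 = 1. So g = [1, 1]. Forward-check [2, 3, 3] * [1, 1]: h[0] = 2×1 = 2; h[1] = 2×1 + 3×1 = 5; h[2] = 3×1 + 3×1 = 6; h[3] = 3×1 = 3 → [2, 5, 6, 3] ✓

[1, 1]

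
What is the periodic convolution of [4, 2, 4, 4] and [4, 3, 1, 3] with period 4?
Use y[k] = Σ_j u[j]·v[(k-j) mod 4]. y[0] = 4×4 + 2×3 + 4×1 + 4×3 = 38; y[1] = 4×3 + 2×4 + 4×3 + 4×1 = 36; y[2] = 4×1 + 2×3 + 4×4 + 4×3 = 38; y[3] = 4×3 + 2×1 + 4×3 + 4×4 = 42. Result: [38, 36, 38, 42]

[38, 36, 38, 42]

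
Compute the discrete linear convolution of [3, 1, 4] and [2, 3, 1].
y[0] = 3×2 = 6; y[1] = 3×3 + 1×2 = 11; y[2] = 3×1 + 1×3 + 4×2 = 14; y[3] = 1×1 + 4×3 = 13; y[4] = 4×1 = 4

[6, 11, 14, 13, 4]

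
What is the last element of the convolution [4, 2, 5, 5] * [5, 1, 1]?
Use y[k] = Σ_i a[i]·b[k-i] at k=5. y[5] = 5×1 = 5

5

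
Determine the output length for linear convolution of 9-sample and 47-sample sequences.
Linear/full convolution length: m + n - 1 = 9 + 47 - 1 = 55

55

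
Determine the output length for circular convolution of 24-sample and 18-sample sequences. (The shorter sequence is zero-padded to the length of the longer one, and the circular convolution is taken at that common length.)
Circular convolution (zero-padding the shorter input) has length max(m, n) = max(24, 18) = 24

24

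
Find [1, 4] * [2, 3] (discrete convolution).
y[0] = 1×2 = 2; y[1] = 1×3 + 4×2 = 11; y[2] = 4×3 = 12

[2, 11, 12]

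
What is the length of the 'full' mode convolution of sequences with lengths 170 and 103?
Linear/full convolution length: m + n - 1 = 170 + 103 - 1 = 272

272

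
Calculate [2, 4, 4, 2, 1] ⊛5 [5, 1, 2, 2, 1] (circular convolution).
Use y[k] = Σ_j x[j]·h[(k-j) mod 5]. y[0] = 2×5 + 4×1 + 4×2 + 2×2 + 1×1 = 27; y[1] = 2×1 + 4×5 + 4×1 + 2×2 + 1×2 = 32; y[2] = 2×2 + 4×1 + 4×5 + 2×1 + 1×2 = 32; y[3] = 2×2 + 4×2 + 4×1 + 2×5 + 1×1 = 27; y[4] = 2×1 + 4×2 + 4×2 + 2×1 + 1×5 = 25. Result: [27, 32, 32, 27, 25]

[27, 32, 32, 27, 25]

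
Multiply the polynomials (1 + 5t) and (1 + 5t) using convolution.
Ascending coefficients: a = [1, 5], b = [1, 5]. c[0] = 1×1 = 1; c[1] = 1×5 + 5×1 = 10; c[2] = 5×5 = 25. Result coefficients: [1, 10, 25] → 1 + 10t + 25t^2

1 + 10t + 25t^2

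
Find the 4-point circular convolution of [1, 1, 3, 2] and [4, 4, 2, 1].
Use y[k] = Σ_j s[j]·t[(k-j) mod 4]. y[0] = 1×4 + 1×1 + 3×2 + 2×4 = 19; y[1] = 1×4 + 1×4 + 3×1 + 2×2 = 15; y[2] = 1×2 + 1×4 + 3×4 + 2×1 = 20; y[3] = 1×1 + 1×2 + 3×4 + 2×4 = 23. Result: [19, 15, 20, 23]

[19, 15, 20, 23]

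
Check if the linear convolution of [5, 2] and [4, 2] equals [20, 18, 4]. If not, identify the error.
Recompute linear convolution of [5, 2] and [4, 2]: y[0] = 5×4 = 20; y[1] = 5×2 + 2×4 = 18; y[2] = 2×2 = 4 → [20, 18, 4]. Given [20, 18, 4] matches, so answer: Yes

Yes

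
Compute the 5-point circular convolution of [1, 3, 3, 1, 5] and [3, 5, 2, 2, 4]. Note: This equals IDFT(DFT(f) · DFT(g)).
Either evaluate y[k] = Σ_j f[j]·g[(k-j) mod 5] directly, or use IDFT(DFT(f) · DFT(g)). y[0] = 1×3 + 3×4 + 3×2 + 1×2 + 5×5 = 48; y[1] = 1×5 + 3×3 + 3×4 + 1×2 + 5×2 = 38; y[2] = 1×2 + 3×5 + 3×3 + 1×4 + 5×2 = 40; y[3] = 1×2 + 3×2 + 3×5 + 1×3 + 5×4 = 46; y[4] = 1×4 + 3×2 + 3×2 + 1×5 + 5×3 = 36. Result: [48, 38, 40, 46, 36]

[48, 38, 40, 46, 36]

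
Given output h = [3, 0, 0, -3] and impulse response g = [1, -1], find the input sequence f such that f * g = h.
Deconvolve h=[3, 0, 0, -3] by g=[1, -1]. Since g[0]=1, solve forward: f[0] = h[0] / 1 = 3; f[1] = (h[1] - 3×-1) / 1 = 3; f[2] = (h[2] - 3×-1) / 1 = 3. So f = [3, 3, 3]. Check by forward convolution: h[0] = 3×1 = 3; h[1] = 3×-1 + 3×1 = 0; h[2] = 3×-1 + 3×1 = 0; h[3] = 3×-1 = -3

[3, 3, 3]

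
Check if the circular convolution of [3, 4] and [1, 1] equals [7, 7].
Recompute circular convolution of [3, 4] and [1, 1]: y[0] = 3×1 + 4×1 = 7; y[1] = 3×1 + 4×1 = 7 → [7, 7]. Given [7, 7] matches, so answer: Yes

Yes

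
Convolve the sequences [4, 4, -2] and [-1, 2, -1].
y[0] = 4×-1 = -4; y[1] = 4×2 + 4×-1 = 4; y[2] = 4×-1 + 4×2 + -2×-1 = 6; y[3] = 4×-1 + -2×2 = -8; y[4] = -2×-1 = 2

[-4, 4, 6, -8, 2]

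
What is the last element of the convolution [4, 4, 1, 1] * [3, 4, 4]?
Use y[k] = Σ_i a[i]·b[k-i] at k=5. y[5] = 1×4 = 4

4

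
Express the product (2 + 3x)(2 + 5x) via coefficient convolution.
Ascending coefficients: a = [2, 3], b = [2, 5]. c[0] = 2×2 = 4; c[1] = 2×5 + 3×2 = 16; c[2] = 3×5 = 15. Result coefficients: [4, 16, 15] → 4 + 16x + 15x^2

4 + 16x + 15x^2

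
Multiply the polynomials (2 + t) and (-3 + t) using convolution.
Ascending coefficients: a = [2, 1], b = [-3, 1]. c[0] = 2×-3 = -6; c[1] = 2×1 + 1×-3 = -1; c[2] = 1×1 = 1. Result coefficients: [-6, -1, 1] → -6 - t + t^2

-6 - t + t^2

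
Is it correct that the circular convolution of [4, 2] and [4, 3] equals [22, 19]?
Recompute circular convolution of [4, 2] and [4, 3]: y[0] = 4×4 + 2×3 = 22; y[1] = 4×3 + 2×4 = 20 → [22, 20]. Compare to given [22, 19]: they differ at index 1: given 19, correct 20, so answer: No

No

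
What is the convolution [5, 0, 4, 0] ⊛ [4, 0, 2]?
y[0] = 5×4 = 20; y[1] = 5×0 + 0×4 = 0; y[2] = 5×2 + 0×0 + 4×4 = 26; y[3] = 0×2 + 4×0 + 0×4 = 0; y[4] = 4×2 + 0×0 = 8; y[5] = 0×2 = 0

[20, 0, 26, 0, 8, 0]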